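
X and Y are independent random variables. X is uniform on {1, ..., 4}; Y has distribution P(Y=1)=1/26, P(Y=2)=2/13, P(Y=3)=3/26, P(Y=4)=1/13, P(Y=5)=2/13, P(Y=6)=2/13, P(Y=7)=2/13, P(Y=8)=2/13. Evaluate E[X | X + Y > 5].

43/16

P(X + Y > 5) = 10/13.
Summing X·P(x,y) over outcomes with X + Y > 5 gives 215/104.
E[X | X + Y > 5] = (215/104) / (10/13) = 43/16.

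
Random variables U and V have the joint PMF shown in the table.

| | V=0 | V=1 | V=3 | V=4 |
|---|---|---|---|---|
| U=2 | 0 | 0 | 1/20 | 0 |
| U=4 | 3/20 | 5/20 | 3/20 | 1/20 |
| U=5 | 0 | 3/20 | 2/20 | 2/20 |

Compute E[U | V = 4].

14/3

P(V = 4) = 3/20.
Σ U·P over the event = 4·(1/20) + 5·(2/20) = 7/10.
E[U | V = 4] = (7/10) / (3/20) = 14/3.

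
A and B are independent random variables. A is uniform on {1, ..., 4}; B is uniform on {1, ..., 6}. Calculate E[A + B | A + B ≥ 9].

P(A + B ≥ 9) = 1/8.
Summing (A+B)·P(x,y) over outcomes with A + B ≥ 9 gives 7/6.
E[A + B | A + B ≥ 9] = (7/6) / (1/8) = 28/3.

28/3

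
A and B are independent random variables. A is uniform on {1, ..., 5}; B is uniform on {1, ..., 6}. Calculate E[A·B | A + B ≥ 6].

P(A + B ≥ 6) = 2/3.
Summing AB·P(x,y) over outcomes with A + B ≥ 6 gives 28/3.
E[A·B | A + B ≥ 6] = (28/3) / (2/3) = 14.

14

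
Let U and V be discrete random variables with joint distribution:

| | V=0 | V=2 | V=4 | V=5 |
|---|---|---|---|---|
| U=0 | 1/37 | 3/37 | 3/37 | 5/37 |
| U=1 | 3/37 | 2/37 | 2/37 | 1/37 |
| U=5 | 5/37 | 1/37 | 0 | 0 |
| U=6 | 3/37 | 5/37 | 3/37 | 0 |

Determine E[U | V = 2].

P(V = 2) = 11/37.
Σ U·P over the event = 0·(3/37) + 1·(2/37) + 5·(1/37) + 6·(5/37) = 1.
E[U | V = 2] = (1) / (11/37) = 37/11.

37/11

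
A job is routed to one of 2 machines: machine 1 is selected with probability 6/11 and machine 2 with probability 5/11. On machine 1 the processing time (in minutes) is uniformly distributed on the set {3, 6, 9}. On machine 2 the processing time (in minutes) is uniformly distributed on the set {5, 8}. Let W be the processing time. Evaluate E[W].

137/22

E[W | machine 1] = (3+6+9)/3 = 6.
E[W | machine 2] = (5+8)/2 = 13/2.
By the law of total expectation,
E[W] = (6/11)·(6) + (5/11)·(13/2) = 137/22.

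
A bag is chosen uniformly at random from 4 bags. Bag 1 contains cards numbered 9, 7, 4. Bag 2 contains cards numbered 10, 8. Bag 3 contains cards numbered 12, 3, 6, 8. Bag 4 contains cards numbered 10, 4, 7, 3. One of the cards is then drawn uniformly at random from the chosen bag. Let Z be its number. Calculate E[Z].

347/48

E[Z | bag 1] = (9+7+4)/3 = 20/3.
E[Z | bag 2] = (10+8)/2 = 9.
E[Z | bag 3] = (12+3+6+8)/4 = 29/4.
E[Z | bag 4] = (10+4+7+3)/4 = 6.
By the law of total expectation,
E[Z] = (1/4)·(20/3) + (1/4)·(9) + (1/4)·(29/4) + (1/4)·(6) = 347/48.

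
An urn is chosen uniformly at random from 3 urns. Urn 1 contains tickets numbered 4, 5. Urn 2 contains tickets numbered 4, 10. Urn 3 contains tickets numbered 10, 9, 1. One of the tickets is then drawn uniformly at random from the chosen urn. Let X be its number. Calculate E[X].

E[X | urn 1] = (4+5)/2 = 9/2.
E[X | urn 2] = (4+10)/2 = 7.
E[X | urn 3] = (10+9+1)/3 = 20/3.
By the law of total expectation,
E[X] = (1/3)·(9/2) + (1/3)·(7) + (1/3)·(20/3) = 109/18.

109/18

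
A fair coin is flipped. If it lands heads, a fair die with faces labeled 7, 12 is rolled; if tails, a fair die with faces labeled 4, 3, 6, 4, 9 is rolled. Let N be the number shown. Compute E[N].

147/20

E[N | heads] = (7+12)/2 = 19/2.
E[N | tails] = (4+3+6+4+9)/5 = 26/5.
E[N] = (1/2)·(19/2) + (1/2)·(26/5) = 147/20.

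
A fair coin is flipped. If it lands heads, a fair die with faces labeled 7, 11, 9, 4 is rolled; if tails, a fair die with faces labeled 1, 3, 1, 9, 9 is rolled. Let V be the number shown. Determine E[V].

247/40

E[V | heads] = (7+11+9+4)/4 = 31/4.
E[V | tails] = (1+3+1+9+9)/5 = 23/5.
E[V] = (1/2)·(31/4) + (1/2)·(23/5) = 247/40.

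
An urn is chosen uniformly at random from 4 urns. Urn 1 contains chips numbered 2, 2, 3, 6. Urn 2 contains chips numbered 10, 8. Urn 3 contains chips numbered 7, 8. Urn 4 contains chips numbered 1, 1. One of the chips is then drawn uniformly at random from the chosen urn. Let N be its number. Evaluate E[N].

83/16

E[N | urn 1] = (2+2+3+6)/4 = 13/4.
E[N | urn 2] = (10+8)/2 = 9.
E[N | urn 3] = (7+8)/2 = 15/2.
E[N | urn 4] = (1+1)/2 = 1.
E[N] = (1/4)·(13/4) + (1/4)·(9) + (1/4)·(15/2) + (1/4)·(1) = 83/16.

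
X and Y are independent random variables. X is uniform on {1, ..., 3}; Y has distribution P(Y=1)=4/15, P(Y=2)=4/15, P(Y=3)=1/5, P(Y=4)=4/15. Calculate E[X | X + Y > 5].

29/11

P(X + Y > 5) = 11/45.
Summing X·P(x,y) over outcomes with X + Y > 5 gives 29/45.
E[X | X + Y > 5] = (29/45) / (11/45) = 29/11.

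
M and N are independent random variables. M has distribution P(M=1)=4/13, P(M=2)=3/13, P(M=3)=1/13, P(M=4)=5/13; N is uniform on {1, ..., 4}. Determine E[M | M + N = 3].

10/7

P(M + N = 3) = 7/52.
Summing M·P(x,y) over outcomes with M + N = 3 gives 5/26.
E[M | M + N = 3] = (5/26) / (7/52) = 10/7.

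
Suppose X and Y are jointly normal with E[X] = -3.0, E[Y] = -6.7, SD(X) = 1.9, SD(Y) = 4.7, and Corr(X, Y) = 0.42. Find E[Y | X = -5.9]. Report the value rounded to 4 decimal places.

The regression of Y on X has slope ρ·σ_Y/σ_X and passes through (μ_X, μ_Y).
E[Y | X=-5.9] = -6.7 + (0.42)·(4.7/1.9)·(-5.9 − (-3.0)) = -6.7 + (1.038947)·(-2.9) = -9.7129.

-9.7129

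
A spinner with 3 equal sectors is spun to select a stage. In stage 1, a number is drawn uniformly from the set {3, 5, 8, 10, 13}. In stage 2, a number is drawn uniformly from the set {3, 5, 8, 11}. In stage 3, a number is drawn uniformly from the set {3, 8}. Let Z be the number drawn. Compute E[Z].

401/60

E[Z | stage 1] = (3+5+8+10+13)/5 = 39/5.
E[Z | stage 2] = (3+5+8+11)/4 = 27/4.
E[Z | stage 3] = (3+8)/2 = 11/2.
E[Z] = (1/3)·(39/5) + (1/3)·(27/4) + (1/3)·(11/2) = 401/60.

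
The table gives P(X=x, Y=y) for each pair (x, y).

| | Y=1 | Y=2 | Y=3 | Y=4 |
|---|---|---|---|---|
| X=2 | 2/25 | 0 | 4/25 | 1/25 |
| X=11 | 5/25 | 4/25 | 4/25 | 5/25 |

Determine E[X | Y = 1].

P(Y = 1) = 7/25.
Σ X·P over the event = 2·(2/25) + 11·(5/25) = 59/25.
E[X | Y = 1] = (59/25) / (7/25) = 59/7.

59/7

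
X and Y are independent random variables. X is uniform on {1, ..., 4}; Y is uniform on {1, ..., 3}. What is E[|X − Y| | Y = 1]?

3/2

Outcomes with Y = 1: (1,1), (2,1), (3,1), (4,1), each with probability 1/12.
E[|X − Y| | Y = 1] = (0 + 1 + 2 + 3) / 4 = 3/2.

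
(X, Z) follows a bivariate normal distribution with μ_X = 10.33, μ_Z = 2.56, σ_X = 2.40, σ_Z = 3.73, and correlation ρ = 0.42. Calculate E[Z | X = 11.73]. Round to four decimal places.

3.4739

For a bivariate normal, E[Z | X=x] = μ_Z + ρ·(σ_Z/σ_X)·(x − μ_X).
E[Z | X=11.73] = 2.56 + (0.42)·(3.73/2.40)·(11.73 − (10.33)) = 2.56 + (0.65275)·(1.4) = 3.4739.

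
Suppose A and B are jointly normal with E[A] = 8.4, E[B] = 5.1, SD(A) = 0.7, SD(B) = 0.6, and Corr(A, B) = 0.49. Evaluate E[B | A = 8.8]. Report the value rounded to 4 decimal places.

For a bivariate normal, E[B | A=x] = μ_B + ρ·(σ_B/σ_A)·(x − μ_A).
E[B | A=8.8] = 5.1 + (0.49)·(0.6/0.7)·(8.8 − (8.4)) = 5.1 + (0.42)·(0.4) = 5.2680.

5.2680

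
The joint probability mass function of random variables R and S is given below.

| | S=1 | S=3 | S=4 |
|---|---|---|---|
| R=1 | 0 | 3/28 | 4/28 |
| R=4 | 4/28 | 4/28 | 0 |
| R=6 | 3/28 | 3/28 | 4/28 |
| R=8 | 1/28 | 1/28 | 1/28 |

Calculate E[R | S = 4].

4

P(S = 4) = 9/28.
Summing R·P(R=x,S=y) over the conditioning event gives 9/7.
E[R | S = 4] = (9/7) / (9/28) = 4.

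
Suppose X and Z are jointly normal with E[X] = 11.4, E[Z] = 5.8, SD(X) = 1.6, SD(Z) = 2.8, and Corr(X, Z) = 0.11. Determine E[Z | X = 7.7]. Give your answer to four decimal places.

5.0878

The regression of Z on X has slope ρ·σ_Z/σ_X and passes through (μ_X, μ_Z).
E[Z | X=7.7] = 5.8 + (0.11)·(2.8/1.6)·(7.7 − (11.4)) = 5.8 + (0.1925)·(-3.7) = 5.0878.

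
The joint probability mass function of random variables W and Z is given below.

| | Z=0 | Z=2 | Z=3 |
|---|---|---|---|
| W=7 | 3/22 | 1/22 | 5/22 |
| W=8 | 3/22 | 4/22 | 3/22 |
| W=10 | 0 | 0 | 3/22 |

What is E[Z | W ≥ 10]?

3

P(W ≥ 10) = 3/22.
Σ Z·P over the event = 3·(3/22) = 9/22.
E[Z | W ≥ 10] = (9/22) / (3/22) = 3.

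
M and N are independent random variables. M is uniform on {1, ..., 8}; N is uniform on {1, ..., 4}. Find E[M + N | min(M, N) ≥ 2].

P(min(M, N) ≥ 2) = 21/32.
Summing (M+N)·P(x,y) over outcomes with min(M, N) ≥ 2 gives 21/4.
E[M + N | min(M, N) ≥ 2] = (21/4) / (21/32) = 8.

8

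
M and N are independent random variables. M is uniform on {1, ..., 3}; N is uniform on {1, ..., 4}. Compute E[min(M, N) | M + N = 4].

P(M + N = 4) = 1/4.
Summing min(M,N)·P(x,y) over outcomes with M + N = 4 gives 1/3.
E[min(M, N) | M + N = 4] = (1/3) / (1/4) = 4/3.

4/3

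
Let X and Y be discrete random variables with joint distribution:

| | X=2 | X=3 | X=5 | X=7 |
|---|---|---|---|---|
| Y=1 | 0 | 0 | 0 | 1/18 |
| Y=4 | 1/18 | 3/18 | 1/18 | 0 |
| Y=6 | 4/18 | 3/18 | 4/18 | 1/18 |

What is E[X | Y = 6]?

11/3

P(Y = 6) = 2/3.
Summing X·P(X=x,Y=y) over the conditioning event gives 22/9.
E[X | Y = 6] = (22/9) / (2/3) = 11/3.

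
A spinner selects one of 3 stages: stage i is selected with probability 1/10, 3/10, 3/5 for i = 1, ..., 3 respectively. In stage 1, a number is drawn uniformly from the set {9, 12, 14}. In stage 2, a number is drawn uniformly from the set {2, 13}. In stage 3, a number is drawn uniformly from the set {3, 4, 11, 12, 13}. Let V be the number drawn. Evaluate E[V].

2573/300

E[V | stage 1] = (9+12+14)/3 = 35/3.
E[V | stage 2] = (2+13)/2 = 15/2.
E[V | stage 3] = (3+4+11+12+13)/5 = 43/5.
E[V] = (1/10)·(35/3) + (3/10)·(15/2) + (3/5)·(43/5) = 2573/300.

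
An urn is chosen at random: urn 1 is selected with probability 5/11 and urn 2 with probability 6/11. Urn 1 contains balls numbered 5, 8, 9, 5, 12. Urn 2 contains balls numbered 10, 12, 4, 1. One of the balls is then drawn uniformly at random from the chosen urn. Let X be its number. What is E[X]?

159/22

E[X | urn 1] = (5+8+9+5+12)/5 = 39/5.
E[X | urn 2] = (10+12+4+1)/4 = 27/4.
By the law of total expectation,
E[X] = (5/11)·(39/5) + (6/11)·(27/4) = 159/22.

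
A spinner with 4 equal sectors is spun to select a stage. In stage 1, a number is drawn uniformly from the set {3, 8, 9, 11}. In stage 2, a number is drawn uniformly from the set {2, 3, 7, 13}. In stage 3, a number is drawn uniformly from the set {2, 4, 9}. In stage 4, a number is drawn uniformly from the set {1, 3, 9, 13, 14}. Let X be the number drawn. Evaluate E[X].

27/4

E[X | stage 1] = (3+8+9+11)/4 = 31/4.
E[X | stage 2] = (2+3+7+13)/4 = 25/4.
E[X | stage 3] = (2+4+9)/3 = 5.
E[X | stage 4] = (1+3+9+13+14)/5 = 8.
By the law of total expectation,
E[X] = (1/4)·(31/4) + (1/4)·(25/4) + (1/4)·(5) + (1/4)·(8) = 27/4.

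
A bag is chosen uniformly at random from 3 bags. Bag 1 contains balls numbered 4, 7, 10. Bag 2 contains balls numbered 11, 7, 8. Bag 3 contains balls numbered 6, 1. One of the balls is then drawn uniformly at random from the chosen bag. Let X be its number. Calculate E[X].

E[X | bag 1] = (4+7+10)/3 = 7.
E[X | bag 2] = (11+7+8)/3 = 26/3.
E[X | bag 3] = (6+1)/2 = 7/2.
By the law of total expectation,
E[X] = (1/3)·(7) + (1/3)·(26/3) + (1/3)·(7/2) = 115/18.

115/18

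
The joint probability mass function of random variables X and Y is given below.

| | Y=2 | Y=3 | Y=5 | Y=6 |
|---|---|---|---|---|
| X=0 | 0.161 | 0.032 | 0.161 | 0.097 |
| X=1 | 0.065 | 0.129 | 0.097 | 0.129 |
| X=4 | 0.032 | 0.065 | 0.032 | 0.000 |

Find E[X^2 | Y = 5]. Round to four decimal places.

2.1000

P(Y = 5) = 0.290.
Σ X^2·P over the event = 0·(0.161) + 1·(0.097) + 16·(0.032) = 0.609.
E[X^2 | Y = 5] = (0.609) / (0.290) = 2.1000.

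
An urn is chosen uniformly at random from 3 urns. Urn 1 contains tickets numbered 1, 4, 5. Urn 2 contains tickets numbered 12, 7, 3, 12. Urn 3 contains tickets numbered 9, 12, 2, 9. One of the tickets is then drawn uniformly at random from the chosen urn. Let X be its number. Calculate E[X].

119/18

E[X | urn 1] = (1+4+5)/3 = 10/3.
E[X | urn 2] = (12+7+3+12)/4 = 17/2.
E[X | urn 3] = (9+12+2+9)/4 = 8.
By the law of total expectation,
E[X] = (1/3)·(10/3) + (1/3)·(17/2) + (1/3)·(8) = 119/18.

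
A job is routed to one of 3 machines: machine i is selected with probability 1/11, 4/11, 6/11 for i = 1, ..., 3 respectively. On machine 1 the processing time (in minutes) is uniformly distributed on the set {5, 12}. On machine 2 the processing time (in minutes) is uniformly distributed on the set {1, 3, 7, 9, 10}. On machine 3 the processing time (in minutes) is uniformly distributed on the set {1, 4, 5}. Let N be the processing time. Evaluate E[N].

105/22

E[N | machine 1] = (5+12)/2 = 17/2.
E[N | machine 2] = (1+3+7+9+10)/5 = 6.
E[N | machine 3] = (1+4+5)/3 = 10/3.
By the law of total expectation,
E[N] = (1/11)·(17/2) + (4/11)·(6) + (6/11)·(10/3) = 105/22.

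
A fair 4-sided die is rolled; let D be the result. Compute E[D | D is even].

Given D is even, D is equally likely to be any of {2, 4}.
E[D | D is even] = (2 + 4) / 2 = 3.

3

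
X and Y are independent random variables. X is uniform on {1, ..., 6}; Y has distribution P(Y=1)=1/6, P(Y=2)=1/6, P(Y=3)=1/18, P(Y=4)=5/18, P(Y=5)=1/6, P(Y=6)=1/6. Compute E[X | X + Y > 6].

P(X + Y > 6) = 65/108.
Summing X·P(x,y) over outcomes with X + Y > 6 gives 31/12.
E[X | X + Y > 6] = (31/12) / (65/108) = 279/65.

279/65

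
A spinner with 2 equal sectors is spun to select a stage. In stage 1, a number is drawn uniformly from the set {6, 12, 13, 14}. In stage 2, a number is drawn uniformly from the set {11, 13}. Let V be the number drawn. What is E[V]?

E[V | stage 1] = (6+12+13+14)/4 = 45/4.
E[V | stage 2] = (11+13)/2 = 12.
By the law of total expectation,
E[V] = (1/2)·(45/4) + (1/2)·(12) = 93/8.

93/8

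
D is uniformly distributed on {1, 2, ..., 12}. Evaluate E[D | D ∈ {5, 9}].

7

P(D ∈ {5, 9}) = 1/6.
Σ over the event: 5·1/12 + 9·1/12 = 7/6.
E[D | D ∈ {5, 9}] = (7/6) / (1/6) = 7.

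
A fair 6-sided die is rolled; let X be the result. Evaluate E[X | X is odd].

3

Given X is odd, X is equally likely to be any of {1, 3, 5}.
E[X | X is odd] = (1 + 3 + 5) / 3 = 3.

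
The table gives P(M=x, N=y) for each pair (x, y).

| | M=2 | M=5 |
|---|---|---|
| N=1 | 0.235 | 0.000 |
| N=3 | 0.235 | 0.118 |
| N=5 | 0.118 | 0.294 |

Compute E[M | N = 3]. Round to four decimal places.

3.0028

P(N = 3) = 0.353.
Σ M·P over the event = 2·(0.235) + 5·(0.118) = 1.060.
E[M | N = 3] = (1.060) / (0.353) = 3.0028.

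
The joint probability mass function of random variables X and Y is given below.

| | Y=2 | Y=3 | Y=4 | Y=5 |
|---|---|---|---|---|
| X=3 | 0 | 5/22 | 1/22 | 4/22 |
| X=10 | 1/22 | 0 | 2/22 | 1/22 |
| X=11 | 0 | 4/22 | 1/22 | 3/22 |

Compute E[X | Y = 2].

10

P(Y = 2) = 1/22.
Σ X·P over the event = 10·(1/22) = 5/11.
E[X | Y = 2] = (5/11) / (1/22) = 10.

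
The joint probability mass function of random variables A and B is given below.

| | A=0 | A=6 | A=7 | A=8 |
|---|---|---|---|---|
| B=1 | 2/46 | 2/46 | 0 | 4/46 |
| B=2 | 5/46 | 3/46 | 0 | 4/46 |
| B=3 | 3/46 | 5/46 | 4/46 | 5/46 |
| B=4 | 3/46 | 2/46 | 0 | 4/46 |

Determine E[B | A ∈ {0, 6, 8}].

P(A ∈ {0, 6, 8}) = 21/23.
Summing B·P(A=x,B=y) over the conditioning event gives 107/46.
E[B | A ∈ {0, 6, 8}] = (107/46) / (21/23) = 107/42.

107/42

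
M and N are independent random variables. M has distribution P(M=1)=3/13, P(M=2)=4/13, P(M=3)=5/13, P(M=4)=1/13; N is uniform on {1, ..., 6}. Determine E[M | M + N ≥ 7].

8/3

P(M + N ≥ 7) = 5/13.
Summing M·P(x,y) over outcomes with M + N ≥ 7 gives 40/39.
E[M | M + N ≥ 7] = (40/39) / (5/13) = 8/3.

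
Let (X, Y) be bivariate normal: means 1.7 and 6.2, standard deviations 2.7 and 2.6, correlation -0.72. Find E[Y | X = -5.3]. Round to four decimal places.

E[Y | X=x] = μ_Y + ρ(σ_Y/σ_X)(x − μ_X) for jointly normal variables.
E[Y | X=-5.3] = 6.2 + (-0.72)·(2.6/2.7)·(-5.3 − (1.7)) = 6.2 + (-0.69333)·(-7) = 11.0533.

11.0533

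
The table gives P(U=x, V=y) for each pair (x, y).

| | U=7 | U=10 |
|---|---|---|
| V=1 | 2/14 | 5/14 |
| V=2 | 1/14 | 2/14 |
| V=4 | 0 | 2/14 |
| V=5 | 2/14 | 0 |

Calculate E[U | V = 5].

P(V = 5) = 1/7.
Σ U·P over the event = 7·(2/14) = 1.
E[U | V = 5] = (1) / (1/7) = 7.

7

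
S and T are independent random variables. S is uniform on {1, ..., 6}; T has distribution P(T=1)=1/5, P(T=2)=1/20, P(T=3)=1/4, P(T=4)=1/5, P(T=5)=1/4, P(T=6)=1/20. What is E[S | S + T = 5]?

33/14

P(S + T = 5) = 7/60.
Summing S·P(x,y) over outcomes with S + T = 5 gives 11/40.
E[S | S + T = 5] = (11/40) / (7/60) = 33/14.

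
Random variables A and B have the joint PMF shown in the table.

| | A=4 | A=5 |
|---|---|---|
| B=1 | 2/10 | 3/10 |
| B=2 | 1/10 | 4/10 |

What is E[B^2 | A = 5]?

19/7

P(A = 5) = 7/10.
Σ B^2·P over the event = 1·(3/10) + 4·(4/10) = 19/10.
E[B^2 | A = 5] = (19/10) / (7/10) = 19/7.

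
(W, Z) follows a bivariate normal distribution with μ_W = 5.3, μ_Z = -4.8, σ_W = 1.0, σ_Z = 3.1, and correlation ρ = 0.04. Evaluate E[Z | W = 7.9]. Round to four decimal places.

For a bivariate normal, E[Z | W=x] = μ_Z + ρ·(σ_Z/σ_W)·(x − μ_W).
E[Z | W=7.9] = -4.8 + (0.04)·(3.1/1.0)·(7.9 − (5.3)) = -4.8 + (0.124)·(2.6) = -4.4776.

-4.4776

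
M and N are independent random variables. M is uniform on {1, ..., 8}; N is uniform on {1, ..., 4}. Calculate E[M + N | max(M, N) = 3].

Outcomes with max(M, N) = 3: (1,3), (2,3), (3,1), (3,2), (3,3), each with probability 1/32.
E[M + N | max(M, N) = 3] = (4 + 5 + 4 + 5 + 6) / 5 = 24/5.

24/5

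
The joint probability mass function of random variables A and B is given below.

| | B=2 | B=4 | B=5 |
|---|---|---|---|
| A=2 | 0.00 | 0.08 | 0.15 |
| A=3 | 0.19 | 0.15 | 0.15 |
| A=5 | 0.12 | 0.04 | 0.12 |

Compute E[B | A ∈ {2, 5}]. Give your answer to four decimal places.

4.0588

P(A ∈ {2, 5}) = 0.51.
Σ B·P over the event = 4·(0.08) + 5·(0.15) + 2·(0.12) + 4·(0.04) + 5·(0.12) = 2.07.
E[B | A ∈ {2, 5}] = (2.07) / (0.51) = 4.0588.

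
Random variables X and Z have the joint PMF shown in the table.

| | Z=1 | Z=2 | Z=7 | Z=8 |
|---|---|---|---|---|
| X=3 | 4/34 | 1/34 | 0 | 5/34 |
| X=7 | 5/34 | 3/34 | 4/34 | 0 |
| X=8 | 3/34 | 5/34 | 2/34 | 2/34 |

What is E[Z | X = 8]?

43/12

P(X = 8) = 6/17.
Σ Z·P over the event = 1·(3/34) + 2·(5/34) + 7·(2/34) + 8·(2/34) = 43/34.
E[Z | X = 8] = (43/34) / (6/17) = 43/12.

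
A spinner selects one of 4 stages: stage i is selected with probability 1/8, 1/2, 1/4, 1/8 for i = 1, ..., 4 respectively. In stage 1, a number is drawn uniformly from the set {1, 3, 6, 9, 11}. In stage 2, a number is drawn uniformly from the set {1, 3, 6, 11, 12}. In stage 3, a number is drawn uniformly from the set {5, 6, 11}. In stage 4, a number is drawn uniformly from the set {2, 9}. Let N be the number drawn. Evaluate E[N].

E[N | stage 1] = (1+3+6+9+11)/5 = 6.
E[N | stage 2] = (1+3+6+11+12)/5 = 33/5.
E[N | stage 3] = (5+6+11)/3 = 22/3.
E[N | stage 4] = (2+9)/2 = 11/2.
E[N] = (1/8)·(6) + (1/2)·(33/5) + (1/4)·(22/3) + (1/8)·(11/2) = 1577/240.

1577/240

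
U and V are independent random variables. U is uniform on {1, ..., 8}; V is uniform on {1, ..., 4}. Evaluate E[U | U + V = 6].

7/2

P(U + V = 6) = 1/8.
Summing U·P(x,y) over outcomes with U + V = 6 gives 7/16.
E[U | U + V = 6] = (7/16) / (1/8) = 7/2.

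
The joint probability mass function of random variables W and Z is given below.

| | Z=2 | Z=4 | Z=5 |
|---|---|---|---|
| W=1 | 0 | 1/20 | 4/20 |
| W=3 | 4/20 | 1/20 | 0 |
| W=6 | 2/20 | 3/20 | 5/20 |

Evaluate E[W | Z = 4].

22/5

P(Z = 4) = 1/4.
Σ W·P over the event = 1·(1/20) + 3·(1/20) + 6·(3/20) = 11/10.
E[W | Z = 4] = (11/10) / (1/4) = 22/5.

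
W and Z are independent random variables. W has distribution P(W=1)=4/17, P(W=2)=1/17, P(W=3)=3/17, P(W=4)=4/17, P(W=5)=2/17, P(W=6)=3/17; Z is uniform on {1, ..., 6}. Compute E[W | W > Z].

33/7

P(W > Z) = 7/17.
Summing W·P(x,y) over outcomes with W > Z gives 33/17.
E[W | W > Z] = (33/17) / (7/17) = 33/7.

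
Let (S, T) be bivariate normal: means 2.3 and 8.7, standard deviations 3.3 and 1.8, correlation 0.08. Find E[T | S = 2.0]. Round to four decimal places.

E[T | S=x] = μ_T + ρ(σ_T/σ_S)(x − μ_S) for jointly normal variables.
E[T | S=2.0] = 8.7 + (0.08)·(1.8/3.3)·(2.0 − (2.3)) = 8.7 + (0.043636)·(-0.3) = 8.6869.

8.6869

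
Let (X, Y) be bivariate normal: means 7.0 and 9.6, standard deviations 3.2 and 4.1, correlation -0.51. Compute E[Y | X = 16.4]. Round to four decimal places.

E[Y | X=x] = μ_Y + ρ(σ_Y/σ_X)(x − μ_X) for jointly normal variables.
E[Y | X=16.4] = 9.6 + (-0.51)·(4.1/3.2)·(16.4 − (7.0)) = 9.6 + (-0.65344)·(9.4) = 3.4577.

3.4577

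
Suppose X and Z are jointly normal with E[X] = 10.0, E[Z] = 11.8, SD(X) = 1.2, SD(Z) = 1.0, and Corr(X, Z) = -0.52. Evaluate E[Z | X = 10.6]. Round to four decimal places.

11.5400

The regression of Z on X has slope ρ·σ_Z/σ_X and passes through (μ_X, μ_Z).
E[Z | X=10.6] = 11.8 + (-0.52)·(1.0/1.2)·(10.6 − (10.0)) = 11.8 + (-0.43333)·(0.6) = 11.5400.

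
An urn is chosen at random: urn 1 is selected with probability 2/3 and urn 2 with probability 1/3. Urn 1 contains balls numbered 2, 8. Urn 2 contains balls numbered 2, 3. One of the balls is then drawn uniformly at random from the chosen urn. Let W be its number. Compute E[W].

25/6

E[W | urn 1] = (2+8)/2 = 5.
E[W | urn 2] = (2+3)/2 = 5/2.
E[W] = (2/3)·(5) + (1/3)·(5/2) = 25/6.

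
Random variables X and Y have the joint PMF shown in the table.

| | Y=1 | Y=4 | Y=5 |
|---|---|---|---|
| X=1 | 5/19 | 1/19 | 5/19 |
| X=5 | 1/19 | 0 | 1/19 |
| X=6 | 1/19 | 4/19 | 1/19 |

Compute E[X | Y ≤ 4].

41/12

P(Y ≤ 4) = 12/19.
Σ X·P over the event = 1·(5/19) + 1·(1/19) + 5·(1/19) + 6·(1/19) + 6·(4/19) = 41/19.
E[X | Y ≤ 4] = (41/19) / (12/19) = 41/12.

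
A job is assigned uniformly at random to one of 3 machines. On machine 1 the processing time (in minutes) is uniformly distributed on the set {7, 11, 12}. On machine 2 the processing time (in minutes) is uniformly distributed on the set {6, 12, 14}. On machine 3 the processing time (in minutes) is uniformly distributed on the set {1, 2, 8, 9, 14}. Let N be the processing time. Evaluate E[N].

E[N | machine 1] = (7+11+12)/3 = 10.
E[N | machine 2] = (6+12+14)/3 = 32/3.
E[N | machine 3] = (1+2+8+9+14)/5 = 34/5.
By the law of total expectation,
E[N] = (1/3)·(10) + (1/3)·(32/3) + (1/3)·(34/5) = 412/45.

412/45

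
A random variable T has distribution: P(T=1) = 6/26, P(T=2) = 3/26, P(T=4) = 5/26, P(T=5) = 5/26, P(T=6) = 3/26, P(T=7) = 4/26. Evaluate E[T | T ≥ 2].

97/20

P(T ≥ 2) = 10/13.
Σ over the event: 2·3/26 + 4·5/26 + 5·5/26 + 6·3/26 + 7·2/13 = 97/26.
E[T | T ≥ 2] = (97/26) / (10/13) = 97/20.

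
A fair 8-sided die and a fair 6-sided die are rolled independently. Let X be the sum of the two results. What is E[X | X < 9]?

P(X < 9) = 9/16.
Σ over the event: 2·1/48 + 3·1/24 + 4·1/16 + 5·1/12 + 6·5/48 + 7·1/8 + 8·1/8 = 10/3.
E[X | X < 9] = (10/3) / (9/16) = 160/27.

160/27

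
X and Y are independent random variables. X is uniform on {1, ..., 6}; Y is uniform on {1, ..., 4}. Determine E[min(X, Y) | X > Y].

P(X > Y) = 7/12.
Summing min(X,Y)·P(x,y) over outcomes with X > Y gives 5/4.
E[min(X, Y) | X > Y] = (5/4) / (7/12) = 15/7.

15/7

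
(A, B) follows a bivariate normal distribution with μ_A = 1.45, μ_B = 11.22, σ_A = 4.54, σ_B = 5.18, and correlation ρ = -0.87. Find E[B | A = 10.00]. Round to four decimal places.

2.7329

E[B | A=x] = μ_B + ρ(σ_B/σ_A)(x − μ_A) for jointly normal variables.
E[B | A=10.00] = 11.22 + (-0.87)·(5.18/4.54)·(10.00 − (1.45)) = 11.22 + (-0.99264)·(8.55) = 2.7329.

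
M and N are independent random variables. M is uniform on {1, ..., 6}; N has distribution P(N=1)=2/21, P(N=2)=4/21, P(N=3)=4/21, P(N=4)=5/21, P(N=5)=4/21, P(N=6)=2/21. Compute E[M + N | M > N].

389/52

P(M > N) = 26/63.
Summing (M+N)·P(x,y) over outcomes with M > N gives 389/126.
E[M + N | M > N] = (389/126) / (26/63) = 389/52.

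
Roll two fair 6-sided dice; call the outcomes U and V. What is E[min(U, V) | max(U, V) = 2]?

4/3

P(max(U, V) = 2) = 1/12.
Summing min(U,V)·P(x,y) over outcomes with max(U, V) = 2 gives 1/9.
E[min(U, V) | max(U, V) = 2] = (1/9) / (1/12) = 4/3.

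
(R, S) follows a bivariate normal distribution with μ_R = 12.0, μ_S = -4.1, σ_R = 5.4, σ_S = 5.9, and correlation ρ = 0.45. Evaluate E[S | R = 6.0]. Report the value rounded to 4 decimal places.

For a bivariate normal, E[S | R=x] = μ_S + ρ·(σ_S/σ_R)·(x − μ_R).
E[S | R=6.0] = -4.1 + (0.45)·(5.9/5.4)·(6.0 − (12.0)) = -4.1 + (0.49167)·(-6) = -7.0500.

-7.0500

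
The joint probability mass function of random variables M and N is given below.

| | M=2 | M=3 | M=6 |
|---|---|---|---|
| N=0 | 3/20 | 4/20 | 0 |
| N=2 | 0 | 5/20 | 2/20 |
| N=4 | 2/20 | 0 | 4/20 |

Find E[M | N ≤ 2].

45/14

P(N ≤ 2) = 7/10.
Σ M·P over the event = 2·(3/20) + 3·(4/20) + 3·(5/20) + 6·(2/20) = 9/4.
E[M | N ≤ 2] = (9/4) / (7/10) = 45/14.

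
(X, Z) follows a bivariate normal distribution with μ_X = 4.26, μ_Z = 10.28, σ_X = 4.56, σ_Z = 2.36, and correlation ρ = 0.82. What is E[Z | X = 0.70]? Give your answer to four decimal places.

The regression of Z on X has slope ρ·σ_Z/σ_X and passes through (μ_X, μ_Z).
E[Z | X=0.70] = 10.28 + (0.82)·(2.36/4.56)·(0.70 − (4.26)) = 10.28 + (0.42439)·(-3.56) = 8.7692.

8.7692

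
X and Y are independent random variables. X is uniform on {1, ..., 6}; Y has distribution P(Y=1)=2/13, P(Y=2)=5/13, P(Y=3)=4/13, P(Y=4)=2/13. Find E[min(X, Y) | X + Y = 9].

P(X + Y = 9) = 1/13.
Summing min(X,Y)·P(x,y) over outcomes with X + Y = 9 gives 10/39.
E[min(X, Y) | X + Y = 9] = (10/39) / (1/13) = 10/3.

10/3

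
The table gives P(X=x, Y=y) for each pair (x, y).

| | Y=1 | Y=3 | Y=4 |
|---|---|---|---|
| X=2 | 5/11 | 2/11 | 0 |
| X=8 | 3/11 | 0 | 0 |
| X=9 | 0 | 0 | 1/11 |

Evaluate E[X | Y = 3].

2

P(Y = 3) = 2/11.
Σ X·P over the event = 2·(2/11) = 4/11.
E[X | Y = 3] = (4/11) / (2/11) = 2.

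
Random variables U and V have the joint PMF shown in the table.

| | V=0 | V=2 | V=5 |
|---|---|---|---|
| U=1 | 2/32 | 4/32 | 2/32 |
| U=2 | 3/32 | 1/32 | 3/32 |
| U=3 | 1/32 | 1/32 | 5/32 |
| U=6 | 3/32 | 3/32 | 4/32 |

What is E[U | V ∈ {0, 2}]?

28/9

P(V ∈ {0, 2}) = 9/16.
Σ U·P over the event = 1·(2/32) + 1·(4/32) + 2·(3/32) + 2·(1/32) + 3·(1/32) + 3·(1/32) + 6·(3/32) + 6·(3/32) = 7/4.
E[U | V ∈ {0, 2}] = (7/4) / (9/16) = 28/9.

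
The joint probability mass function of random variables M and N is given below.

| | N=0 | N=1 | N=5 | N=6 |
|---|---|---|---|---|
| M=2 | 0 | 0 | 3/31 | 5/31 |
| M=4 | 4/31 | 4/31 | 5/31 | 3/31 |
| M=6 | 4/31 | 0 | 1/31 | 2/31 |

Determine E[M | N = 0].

P(N = 0) = 8/31.
Σ M·P over the event = 4·(4/31) + 6·(4/31) = 40/31.
E[M | N = 0] = (40/31) / (8/31) = 5.

5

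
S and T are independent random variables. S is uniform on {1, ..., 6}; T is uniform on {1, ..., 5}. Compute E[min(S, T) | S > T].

P(S > T) = 1/2.
Summing min(S,T)·P(x,y) over outcomes with S > T gives 7/6.
E[min(S, T) | S > T] = (7/6) / (1/2) = 7/3.

7/3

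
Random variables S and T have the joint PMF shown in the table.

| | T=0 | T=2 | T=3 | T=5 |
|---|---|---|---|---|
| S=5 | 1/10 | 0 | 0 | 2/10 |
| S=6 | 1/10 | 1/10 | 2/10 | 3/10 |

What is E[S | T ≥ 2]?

23/4

P(T ≥ 2) = 4/5.
Σ S·P over the event = 5·(2/10) + 6·(1/10) + 6·(2/10) + 6·(3/10) = 23/5.
E[S | T ≥ 2] = (23/5) / (4/5) = 23/4.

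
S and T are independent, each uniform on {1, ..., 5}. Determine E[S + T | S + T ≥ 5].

130/19

P(S + T ≥ 5) = 19/25.
Summing (S+T)·P(x,y) over outcomes with S + T ≥ 5 gives 26/5.
E[S + T | S + T ≥ 5] = (26/5) / (19/25) = 130/19.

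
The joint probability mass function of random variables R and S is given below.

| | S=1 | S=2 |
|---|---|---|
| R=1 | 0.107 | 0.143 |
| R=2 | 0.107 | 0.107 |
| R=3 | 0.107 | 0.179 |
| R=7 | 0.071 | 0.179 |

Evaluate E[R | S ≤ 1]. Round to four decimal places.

2.9056

P(S ≤ 1) = 0.392.
Σ R·P over the event = 1·(0.107) + 2·(0.107) + 3·(0.107) + 7·(0.071) = 1.139.
E[R | S ≤ 1] = (1.139) / (0.392) = 2.9056.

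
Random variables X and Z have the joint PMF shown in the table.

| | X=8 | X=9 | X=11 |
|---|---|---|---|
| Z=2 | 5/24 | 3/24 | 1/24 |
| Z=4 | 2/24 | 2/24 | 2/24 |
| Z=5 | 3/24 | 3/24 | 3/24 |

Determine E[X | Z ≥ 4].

28/3

P(Z ≥ 4) = 5/8.
Σ X·P over the event = 8·(2/24) + 8·(3/24) + 9·(2/24) + 9·(3/24) + 11·(2/24) + 11·(3/24) = 35/6.
E[X | Z ≥ 4] = (35/6) / (5/8) = 28/3.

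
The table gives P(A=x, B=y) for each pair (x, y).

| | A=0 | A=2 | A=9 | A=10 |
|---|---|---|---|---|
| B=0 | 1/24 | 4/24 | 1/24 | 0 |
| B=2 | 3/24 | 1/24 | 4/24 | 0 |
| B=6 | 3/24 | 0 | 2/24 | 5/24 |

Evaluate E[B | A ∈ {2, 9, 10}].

P(A ∈ {2, 9, 10}) = 17/24.
Σ B·P over the event = 0·(4/24) + 2·(1/24) + 0·(1/24) + 2·(4/24) + 6·(2/24) + 6·(5/24) = 13/6.
E[B | A ∈ {2, 9, 10}] = (13/6) / (17/24) = 52/17.

52/17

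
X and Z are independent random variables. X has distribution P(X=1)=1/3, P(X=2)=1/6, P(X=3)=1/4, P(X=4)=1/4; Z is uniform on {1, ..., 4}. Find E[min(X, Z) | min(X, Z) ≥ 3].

P(min(X, Z) ≥ 3) = 1/4.
Summing min(X,Z)·P(x,y) over outcomes with min(X, Z) ≥ 3 gives 13/16.
E[min(X, Z) | min(X, Z) ≥ 3] = (13/16) / (1/4) = 13/4.

13/4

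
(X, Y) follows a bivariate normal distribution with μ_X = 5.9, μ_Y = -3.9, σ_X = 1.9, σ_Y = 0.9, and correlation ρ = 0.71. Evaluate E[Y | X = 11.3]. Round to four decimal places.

-2.0839

The regression of Y on X has slope ρ·σ_Y/σ_X and passes through (μ_X, μ_Y).
E[Y | X=11.3] = -3.9 + (0.71)·(0.9/1.9)·(11.3 − (5.9)) = -3.9 + (0.33632)·(5.4) = -2.0839.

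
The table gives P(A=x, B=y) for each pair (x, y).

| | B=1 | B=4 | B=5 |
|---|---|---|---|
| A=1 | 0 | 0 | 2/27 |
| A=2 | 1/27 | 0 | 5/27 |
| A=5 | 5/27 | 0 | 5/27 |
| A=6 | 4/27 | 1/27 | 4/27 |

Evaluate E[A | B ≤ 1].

P(B ≤ 1) = 10/27.
Summing A·P(A=x,B=y) over the conditioning event gives 17/9.
E[A | B ≤ 1] = (17/9) / (10/27) = 51/10.

51/10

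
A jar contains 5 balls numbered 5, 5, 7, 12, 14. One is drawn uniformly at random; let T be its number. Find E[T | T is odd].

17/3

P(T is odd) = 3/5.
Σ over the event: 5·2/5 + 7·1/5 = 17/5.
E[T | T is odd] = (17/5) / (3/5) = 17/3.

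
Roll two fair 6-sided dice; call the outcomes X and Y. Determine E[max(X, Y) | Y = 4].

Outcomes with Y = 4: (1,4), (2,4), (3,4), (4,4), (5,4), (6,4), each with probability 1/36.
E[max(X, Y) | Y = 4] = (4 + 4 + 4 + 4 + 5 + 6) / 6 = 9/2.

9/2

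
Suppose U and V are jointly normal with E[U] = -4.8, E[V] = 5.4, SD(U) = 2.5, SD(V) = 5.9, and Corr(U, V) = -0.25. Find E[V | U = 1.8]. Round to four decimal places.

1.5060

For a bivariate normal, E[V | U=x] = μ_V + ρ·(σ_V/σ_U)·(x − μ_U).
E[V | U=1.8] = 5.4 + (-0.25)·(5.9/2.5)·(1.8 − (-4.8)) = 5.4 + (-0.59)·(6.6) = 1.5060.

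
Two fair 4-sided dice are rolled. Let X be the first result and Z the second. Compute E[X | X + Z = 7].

P(X + Z = 7) = 1/8.
Summing X·P(x,y) over outcomes with X + Z = 7 gives 7/16.
E[X | X + Z = 7] = (7/16) / (1/8) = 7/2.

7/2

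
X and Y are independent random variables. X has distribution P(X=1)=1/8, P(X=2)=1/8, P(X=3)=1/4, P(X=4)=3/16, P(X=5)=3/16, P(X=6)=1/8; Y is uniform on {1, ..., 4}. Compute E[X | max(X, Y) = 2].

5/3

P(max(X, Y) = 2) = 3/32.
Summing X·P(x,y) over outcomes with max(X, Y) = 2 gives 5/32.
E[X | max(X, Y) = 2] = (5/32) / (3/32) = 5/3.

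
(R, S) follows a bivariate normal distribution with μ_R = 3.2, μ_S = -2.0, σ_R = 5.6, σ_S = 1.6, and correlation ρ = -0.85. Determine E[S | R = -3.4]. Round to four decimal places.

-0.3971

The regression of S on R has slope ρ·σ_S/σ_R and passes through (μ_R, μ_S).
E[S | R=-3.4] = -2.0 + (-0.85)·(1.6/5.6)·(-3.4 − (3.2)) = -2.0 + (-0.24286)·(-6.6) = -0.3971.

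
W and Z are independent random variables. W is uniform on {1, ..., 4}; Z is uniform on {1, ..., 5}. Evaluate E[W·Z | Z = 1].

5/2

Outcomes with Z = 1: (1,1), (2,1), (3,1), (4,1), each with probability 1/20.
E[W·Z | Z = 1] = (1 + 2 + 3 + 4) / 4 = 5/2.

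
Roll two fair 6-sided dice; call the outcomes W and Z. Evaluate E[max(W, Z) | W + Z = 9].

P(W + Z = 9) = 1/9.
Summing max(W,Z)·P(x,y) over outcomes with W + Z = 9 gives 11/18.
E[max(W, Z) | W + Z = 9] = (11/18) / (1/9) = 11/2.

11/2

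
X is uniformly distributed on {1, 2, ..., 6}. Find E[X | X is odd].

3

Given X is odd, X is equally likely to be any of {1, 3, 5}.
E[X | X is odd] = (1 + 3 + 5) / 3 = 3.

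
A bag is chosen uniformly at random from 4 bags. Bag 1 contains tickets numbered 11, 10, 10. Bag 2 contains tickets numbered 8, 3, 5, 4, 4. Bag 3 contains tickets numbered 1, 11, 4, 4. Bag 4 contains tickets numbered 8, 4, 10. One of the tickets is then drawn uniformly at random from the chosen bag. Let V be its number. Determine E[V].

103/15

E[V | bag 1] = (11+10+10)/3 = 31/3.
E[V | bag 2] = (8+3+5+4+4)/5 = 24/5.
E[V | bag 3] = (1+11+4+4)/4 = 5.
E[V | bag 4] = (8+4+10)/3 = 22/3.
E[V] = (1/4)·(31/3) + (1/4)·(24/5) + (1/4)·(5) + (1/4)·(22/3) = 103/15.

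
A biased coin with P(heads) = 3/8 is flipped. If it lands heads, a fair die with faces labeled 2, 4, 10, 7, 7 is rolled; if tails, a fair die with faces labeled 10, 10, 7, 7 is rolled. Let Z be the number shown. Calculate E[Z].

121/16

E[Z | heads] = (2+4+10+7+7)/5 = 6.
E[Z | tails] = (10+10+7+7)/4 = 17/2.
By the law of total expectation,
E[Z] = (3/8)·(6) + (5/8)·(17/2) = 121/16.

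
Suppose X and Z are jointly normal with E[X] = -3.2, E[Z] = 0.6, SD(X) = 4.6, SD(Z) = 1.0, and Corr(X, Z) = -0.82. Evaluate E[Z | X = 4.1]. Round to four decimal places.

The regression of Z on X has slope ρ·σ_Z/σ_X and passes through (μ_X, μ_Z).
E[Z | X=4.1] = 0.6 + (-0.82)·(1.0/4.6)·(4.1 − (-3.2)) = 0.6 + (-0.17826)·(7.3) = -0.7013.

-0.7013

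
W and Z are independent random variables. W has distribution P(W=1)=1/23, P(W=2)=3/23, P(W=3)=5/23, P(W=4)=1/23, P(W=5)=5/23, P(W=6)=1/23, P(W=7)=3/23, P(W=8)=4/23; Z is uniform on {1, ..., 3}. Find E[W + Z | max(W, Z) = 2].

24/7

P(max(W, Z) = 2) = 7/69.
Summing (W+Z)·P(x,y) over outcomes with max(W, Z) = 2 gives 8/23.
E[W + Z | max(W, Z) = 2] = (8/23) / (7/69) = 24/7.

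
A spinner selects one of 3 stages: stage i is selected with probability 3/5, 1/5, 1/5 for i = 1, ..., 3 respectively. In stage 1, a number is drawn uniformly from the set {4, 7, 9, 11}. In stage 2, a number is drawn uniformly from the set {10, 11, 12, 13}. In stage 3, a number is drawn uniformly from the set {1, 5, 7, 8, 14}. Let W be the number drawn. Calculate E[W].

167/20

E[W | stage 1] = (4+7+9+11)/4 = 31/4.
E[W | stage 2] = (10+11+12+13)/4 = 23/2.
E[W | stage 3] = (1+5+7+8+14)/5 = 7.
By the law of total expectation,
E[W] = (3/5)·(31/4) + (1/5)·(23/2) + (1/5)·(7) = 167/20.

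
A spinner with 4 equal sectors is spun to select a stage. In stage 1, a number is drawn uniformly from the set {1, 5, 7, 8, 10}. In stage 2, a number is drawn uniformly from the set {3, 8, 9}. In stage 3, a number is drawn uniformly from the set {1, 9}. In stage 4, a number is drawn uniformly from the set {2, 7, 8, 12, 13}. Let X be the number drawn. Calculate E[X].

197/30

E[X | stage 1] = (1+5+7+8+10)/5 = 31/5.
E[X | stage 2] = (3+8+9)/3 = 20/3.
E[X | stage 3] = (1+9)/2 = 5.
E[X | stage 4] = (2+7+8+12+13)/5 = 42/5.
By the law of total expectation,
E[X] = (1/4)·(31/5) + (1/4)·(20/3) + (1/4)·(5) + (1/4)·(42/5) = 197/30.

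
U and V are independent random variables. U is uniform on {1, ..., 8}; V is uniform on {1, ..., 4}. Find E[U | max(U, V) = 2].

Outcomes with max(U, V) = 2: (1,2), (2,1), (2,2), each with probability 1/32.
E[U | max(U, V) = 2] = (1 + 2 + 2) / 3 = 5/3.

5/3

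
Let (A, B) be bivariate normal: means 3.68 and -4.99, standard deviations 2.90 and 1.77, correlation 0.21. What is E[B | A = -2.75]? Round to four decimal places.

-5.8141

For a bivariate normal, E[B | A=x] = μ_B + ρ·(σ_B/σ_A)·(x − μ_A).
E[B | A=-2.75] = -4.99 + (0.21)·(1.77/2.90)·(-2.75 − (3.68)) = -4.99 + (0.12817)·(-6.43) = -5.8141.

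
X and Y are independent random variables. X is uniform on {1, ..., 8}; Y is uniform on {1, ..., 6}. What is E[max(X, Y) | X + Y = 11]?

27/4

P(X + Y = 11) = 1/12.
Summing max(X,Y)·P(x,y) over outcomes with X + Y = 11 gives 9/16.
E[max(X, Y) | X + Y = 11] = (9/16) / (1/12) = 27/4.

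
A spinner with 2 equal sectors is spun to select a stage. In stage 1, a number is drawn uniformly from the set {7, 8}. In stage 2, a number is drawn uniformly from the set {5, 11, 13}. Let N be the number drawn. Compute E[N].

E[N | stage 1] = (7+8)/2 = 15/2.
E[N | stage 2] = (5+11+13)/3 = 29/3.
By the law of total expectation,
E[N] = (1/2)·(15/2) + (1/2)·(29/3) = 103/12.

103/12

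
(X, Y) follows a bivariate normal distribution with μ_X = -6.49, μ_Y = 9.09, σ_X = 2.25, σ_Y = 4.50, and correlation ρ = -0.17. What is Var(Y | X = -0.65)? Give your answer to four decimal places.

Var(Y | X=x) = (1 − ρ²)·σ_Y².
Var(Y | X=-0.65) = (4.50)²·(1 − (-0.17)²) = 20.25·0.9711 = 19.6648.

19.6648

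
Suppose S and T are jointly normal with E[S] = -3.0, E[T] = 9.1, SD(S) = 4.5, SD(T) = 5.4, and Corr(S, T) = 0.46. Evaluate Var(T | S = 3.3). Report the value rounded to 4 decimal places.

22.9897

The conditional variance in a bivariate normal is σ_T²(1 − ρ²), independent of x.
Var(T | S=3.3) = (5.4)²·(1 − (0.46)²) = 29.16·0.7884 = 22.9897.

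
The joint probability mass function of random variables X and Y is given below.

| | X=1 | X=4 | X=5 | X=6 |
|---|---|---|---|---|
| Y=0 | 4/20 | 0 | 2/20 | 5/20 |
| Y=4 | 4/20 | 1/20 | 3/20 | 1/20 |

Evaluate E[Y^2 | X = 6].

P(X = 6) = 3/10.
Σ Y^2·P over the event = 0·(5/20) + 16·(1/20) = 4/5.
E[Y^2 | X = 6] = (4/5) / (3/10) = 8/3.

8/3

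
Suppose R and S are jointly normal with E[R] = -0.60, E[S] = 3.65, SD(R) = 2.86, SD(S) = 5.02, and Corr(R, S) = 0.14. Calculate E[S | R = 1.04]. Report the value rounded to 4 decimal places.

For a bivariate normal, E[S | R=x] = μ_S + ρ·(σ_S/σ_R)·(x − μ_R).
E[S | R=1.04] = 3.65 + (0.14)·(5.02/2.86)·(1.04 − (-0.60)) = 3.65 + (0.24573)·(1.64) = 4.0530.

4.0530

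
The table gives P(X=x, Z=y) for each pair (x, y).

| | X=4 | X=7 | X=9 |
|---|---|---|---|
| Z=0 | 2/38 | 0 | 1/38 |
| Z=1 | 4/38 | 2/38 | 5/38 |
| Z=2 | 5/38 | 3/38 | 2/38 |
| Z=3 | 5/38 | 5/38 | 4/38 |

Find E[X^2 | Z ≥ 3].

P(Z ≥ 3) = 7/19.
Σ X^2·P over the event = 16·(5/38) + 49·(5/38) + 81·(4/38) = 649/38.
E[X^2 | Z ≥ 3] = (649/38) / (7/19) = 649/14.

649/14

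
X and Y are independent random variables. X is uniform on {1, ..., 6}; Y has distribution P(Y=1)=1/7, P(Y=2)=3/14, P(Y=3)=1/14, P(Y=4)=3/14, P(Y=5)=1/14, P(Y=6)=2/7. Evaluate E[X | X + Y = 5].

P(X + Y = 5) = 3/28.
Summing X·P(x,y) over outcomes with X + Y = 5 gives 11/42.
E[X | X + Y = 5] = (11/42) / (3/28) = 22/9.

22/9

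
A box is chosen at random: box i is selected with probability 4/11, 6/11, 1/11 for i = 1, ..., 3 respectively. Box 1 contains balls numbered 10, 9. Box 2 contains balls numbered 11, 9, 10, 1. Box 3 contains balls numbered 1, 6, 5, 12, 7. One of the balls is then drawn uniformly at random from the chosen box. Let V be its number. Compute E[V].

E[V | box 1] = (10+9)/2 = 19/2.
E[V | box 2] = (11+9+10+1)/4 = 31/4.
E[V | box 3] = (1+6+5+12+7)/5 = 31/5.
By the law of total expectation,
E[V] = (4/11)·(19/2) + (6/11)·(31/4) + (1/11)·(31/5) = 907/110.

907/110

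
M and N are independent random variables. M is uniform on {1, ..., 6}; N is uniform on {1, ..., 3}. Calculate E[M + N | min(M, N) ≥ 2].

P(min(M, N) ≥ 2) = 5/9.
Summing (M+N)·P(x,y) over outcomes with min(M, N) ≥ 2 gives 65/18.
E[M + N | min(M, N) ≥ 2] = (65/18) / (5/9) = 13/2.

13/2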